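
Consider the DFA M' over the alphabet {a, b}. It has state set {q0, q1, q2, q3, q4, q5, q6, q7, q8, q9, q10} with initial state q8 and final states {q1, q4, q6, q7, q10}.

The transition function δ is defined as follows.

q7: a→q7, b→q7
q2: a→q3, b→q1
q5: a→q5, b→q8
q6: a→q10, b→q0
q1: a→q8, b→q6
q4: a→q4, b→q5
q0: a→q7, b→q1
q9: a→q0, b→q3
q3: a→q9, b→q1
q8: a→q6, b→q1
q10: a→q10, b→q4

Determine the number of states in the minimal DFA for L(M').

States {q2,q3,q9} cannot be reached from the start state, so discard them.
Start with accepting vs non-accepting: {q1,q4,q6,q7,q10} | {q0,q5,q8}.
Split {q1,q4,q6,q7,q10} by δ(·,a) → {q4,q6,q7,q10} and {q1}.
Refine {q4,q6,q7,q10} on symbol b: members go to different blocks, giving {q4,q6} and {q7,q10}.
On input a, block {q4,q6} splits into {q4} and {q6}.
Split {q0,q5,q8} by δ(·,a) → {q0} and {q5} and {q8}.
Split {q7,q10} by δ(·,b) → {q7} and {q10}.
No further refinement is possible. Final partition (8 blocks): {q4} | {q0} | {q1} | {q7} | {q6} | {q5} | {q8} | {q10}.

8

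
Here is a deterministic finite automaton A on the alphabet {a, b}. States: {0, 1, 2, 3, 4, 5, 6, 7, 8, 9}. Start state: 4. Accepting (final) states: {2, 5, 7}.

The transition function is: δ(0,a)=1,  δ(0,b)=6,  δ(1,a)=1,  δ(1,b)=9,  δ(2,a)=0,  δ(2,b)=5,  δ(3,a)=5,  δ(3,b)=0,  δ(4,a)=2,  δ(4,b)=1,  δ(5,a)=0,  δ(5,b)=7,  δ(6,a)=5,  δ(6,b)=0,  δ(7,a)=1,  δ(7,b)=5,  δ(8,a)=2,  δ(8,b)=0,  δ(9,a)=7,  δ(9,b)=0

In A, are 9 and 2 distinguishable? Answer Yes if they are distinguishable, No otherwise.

First remove the unreachable states {3,8}; 8 states remain.
Initial partition by acceptance: {2,5,7} | {0,1,4,6,9}.
On input a, block {0,1,4,6,9} splits into {4,6,9} and {0,1}.
Stable partition: {2,5,7} | {4,6,9} | {0,1} — 3 equivalence classes.
9 and 2 end up in different blocks, so they are distinguishable. For instance, the string 'ε' is accepted from only 2.

Yes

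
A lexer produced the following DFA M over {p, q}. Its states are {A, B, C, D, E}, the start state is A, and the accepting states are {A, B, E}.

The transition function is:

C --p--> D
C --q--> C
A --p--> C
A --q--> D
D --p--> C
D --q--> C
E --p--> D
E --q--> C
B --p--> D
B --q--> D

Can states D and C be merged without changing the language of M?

States {B,E} cannot be reached from the start state, so discard them.
Initial partition by acceptance: {A} | {C,D}.
The partition is now stable with 2 blocks: {A} | {C,D}.
D and C lie in the same block of the stable partition, so they are equivalent — no string distinguishes them.

Yes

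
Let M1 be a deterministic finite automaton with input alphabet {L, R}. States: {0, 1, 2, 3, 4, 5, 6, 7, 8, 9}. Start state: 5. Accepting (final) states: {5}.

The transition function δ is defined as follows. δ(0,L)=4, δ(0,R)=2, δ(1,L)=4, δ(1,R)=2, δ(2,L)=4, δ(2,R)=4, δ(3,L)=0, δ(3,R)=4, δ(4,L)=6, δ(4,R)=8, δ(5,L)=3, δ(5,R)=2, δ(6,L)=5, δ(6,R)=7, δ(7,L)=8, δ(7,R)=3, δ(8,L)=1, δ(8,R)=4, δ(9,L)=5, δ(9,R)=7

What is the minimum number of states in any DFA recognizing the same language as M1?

7

Reachable states from the start: {0,1,2,3,4,5,6,7,8}. Unreachable: {9} — drop them.
Start with accepting vs non-accepting: {5} | {0,1,2,3,4,6,7,8}.
Refine {0,1,2,3,4,6,7,8} on symbol L: members go to different blocks, giving {0,1,2,3,4,7,8} and {6}.
On input L, block {0,1,2,3,4,7,8} splits into {0,1,2,3,7,8} and {4}.
On input L, block {0,1,2,3,7,8} splits into {0,1,2} and {3,7,8}.
Refine {0,1,2} on symbol R: members go to different blocks, giving {0,1} and {2}.
Split {3,7,8} by δ(·,L) → {3,8} and {7}.
The partition is now stable with 7 blocks: {5} | {0,1} | {6} | {4} | {3,8} | {2} | {7}.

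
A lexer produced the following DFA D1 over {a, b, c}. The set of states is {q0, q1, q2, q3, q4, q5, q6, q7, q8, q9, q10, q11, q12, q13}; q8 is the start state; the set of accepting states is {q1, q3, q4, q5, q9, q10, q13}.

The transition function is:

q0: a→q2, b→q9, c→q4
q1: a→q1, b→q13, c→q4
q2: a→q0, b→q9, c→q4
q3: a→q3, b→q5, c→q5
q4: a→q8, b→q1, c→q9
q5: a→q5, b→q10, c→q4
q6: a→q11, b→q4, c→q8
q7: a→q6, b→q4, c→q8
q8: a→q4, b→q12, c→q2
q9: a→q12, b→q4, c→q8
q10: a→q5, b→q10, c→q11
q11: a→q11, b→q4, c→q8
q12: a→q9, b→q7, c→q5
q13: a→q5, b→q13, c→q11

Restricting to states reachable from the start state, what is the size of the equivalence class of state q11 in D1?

States {q3} cannot be reached from the start state, so discard them.
Start with accepting vs non-accepting: {q1,q4,q5,q9,q10,q13} | {q0,q2,q6,q7,q8,q11,q12}.
On input a, block {q1,q4,q5,q9,q10,q13} splits into {q1,q5,q10,q13} and {q4,q9}.
On input c, block {q1,q5,q10,q13} splits into {q1,q5} and {q10,q13}.
Refine {q0,q2,q6,q7,q8,q11,q12} on symbol a: members go to different blocks, giving {q0,q2,q6,q7,q11} and {q8,q12}.
Split {q0,q2,q6,q7,q11} by δ(·,c) → {q6,q7,q11} and {q0,q2}.
Refine {q4,q9} on symbol b: members go to different blocks, giving {q4} and {q9}.
Split {q8,q12} by δ(·,a) → {q8} and {q12}.
Stable partition: {q1,q5} | {q6,q7,q11} | {q4} | {q10,q13} | {q8} | {q0,q2} | {q9} | {q12} — 8 equivalence classes.
State q11 belongs to the block {q6,q7,q11}, which has 3 states.

3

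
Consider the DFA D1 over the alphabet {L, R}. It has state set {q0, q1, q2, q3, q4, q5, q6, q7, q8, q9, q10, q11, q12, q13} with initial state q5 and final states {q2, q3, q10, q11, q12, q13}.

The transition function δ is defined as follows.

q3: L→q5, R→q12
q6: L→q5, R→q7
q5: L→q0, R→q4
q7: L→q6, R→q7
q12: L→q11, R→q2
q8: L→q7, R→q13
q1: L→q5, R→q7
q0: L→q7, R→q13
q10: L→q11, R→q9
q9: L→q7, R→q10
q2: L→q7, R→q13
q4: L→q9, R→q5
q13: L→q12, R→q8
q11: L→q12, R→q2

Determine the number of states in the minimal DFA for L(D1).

7

Reachable states from the start: {q0,q2,q4,q5,q6,q7,q8,q9,q10,q11,q12,q13}. Unreachable: {q1,q3} — drop them.
P0 = {q2,q10,q11,q12,q13} | {q0,q4,q5,q6,q7,q8,q9}.
Split {q2,q10,q11,q12,q13} by δ(·,L) → {q10,q11,q12,q13} and {q2}.
On input R, block {q10,q11,q12,q13} splits into {q10,q13} and {q11,q12}.
Split {q0,q4,q5,q6,q7,q8,q9} by δ(·,R) → {q4,q5,q6,q7} and {q0,q8,q9}.
On input L, block {q4,q5,q6,q7} splits into {q4,q5} and {q6,q7}.
Refine {q6,q7} on symbol L: members go to different blocks, giving {q6} and {q7}.
Stable partition: {q10,q13} | {q4,q5} | {q2} | {q11,q12} | {q0,q8,q9} | {q6} | {q7} — 7 equivalence classes.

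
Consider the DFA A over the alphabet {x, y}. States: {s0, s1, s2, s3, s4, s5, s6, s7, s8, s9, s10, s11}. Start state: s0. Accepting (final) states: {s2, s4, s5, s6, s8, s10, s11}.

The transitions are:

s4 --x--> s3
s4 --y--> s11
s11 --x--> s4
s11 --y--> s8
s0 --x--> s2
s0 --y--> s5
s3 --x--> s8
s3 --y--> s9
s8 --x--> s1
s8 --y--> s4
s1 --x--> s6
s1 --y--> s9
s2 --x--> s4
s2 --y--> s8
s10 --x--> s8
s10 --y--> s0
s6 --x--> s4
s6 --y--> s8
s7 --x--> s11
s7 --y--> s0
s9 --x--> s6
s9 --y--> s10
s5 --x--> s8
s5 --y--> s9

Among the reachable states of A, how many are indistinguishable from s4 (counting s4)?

1

First remove the unreachable states {s7}; 11 states remain.
Initial partition by acceptance: {s2,s4,s5,s6,s8,s10,s11} | {s0,s1,s3,s9}.
Refine {s2,s4,s5,s6,s8,s10,s11} on symbol x: members go to different blocks, giving {s2,s5,s6,s10,s11} and {s4,s8}.
Split {s2,s5,s6,s10,s11} by δ(·,y) → {s2,s6,s11} and {s5,s10}.
Refine {s0,s1,s3,s9} on symbol x: members go to different blocks, giving {s0,s1,s9} and {s3}.
On input y, block {s0,s1,s9} splits into {s0,s9} and {s1}.
On input x, block {s4,s8} splits into {s4} and {s8}.
The partition is now stable with 7 blocks: {s2,s6,s11} | {s0,s9} | {s4} | {s5,s10} | {s3} | {s1} | {s8}.
The equivalence class containing s4 is {s4}, of size 1.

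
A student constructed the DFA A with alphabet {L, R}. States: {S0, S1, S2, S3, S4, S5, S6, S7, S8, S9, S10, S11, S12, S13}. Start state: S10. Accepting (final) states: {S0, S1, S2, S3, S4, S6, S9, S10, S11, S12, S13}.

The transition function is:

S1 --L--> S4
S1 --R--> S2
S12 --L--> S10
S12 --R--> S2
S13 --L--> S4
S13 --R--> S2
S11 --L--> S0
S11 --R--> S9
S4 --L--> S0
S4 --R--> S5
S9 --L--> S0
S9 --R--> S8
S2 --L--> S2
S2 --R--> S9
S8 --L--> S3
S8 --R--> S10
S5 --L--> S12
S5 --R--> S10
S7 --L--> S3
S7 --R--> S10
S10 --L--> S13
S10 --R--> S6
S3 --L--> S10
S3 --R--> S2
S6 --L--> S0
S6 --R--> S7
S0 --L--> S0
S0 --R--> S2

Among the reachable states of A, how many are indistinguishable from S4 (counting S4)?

First remove the unreachable states {S1,S11}; 12 states remain.
P0 = {S0,S2,S3,S4,S6,S9,S10,S12,S13} | {S5,S7,S8}.
Split {S0,S2,S3,S4,S6,S9,S10,S12,S13} by δ(·,R) → {S0,S2,S3,S10,S12,S13} and {S4,S6,S9}.
Refine {S0,S2,S3,S10,S12,S13} on symbol L: members go to different blocks, giving {S0,S2,S3,S10,S12} and {S13}.
Refine {S0,S2,S3,S10,S12} on symbol L: members go to different blocks, giving {S0,S2,S3,S12} and {S10}.
Refine {S0,S2,S3,S12} on symbol L: members go to different blocks, giving {S0,S2} and {S3,S12}.
Split {S0,S2} by δ(·,R) → {S0} and {S2}.
No further refinement is possible. Final partition (7 blocks): {S0} | {S5,S7,S8} | {S4,S6,S9} | {S13} | {S10} | {S3,S12} | {S2}.
The equivalence class containing S4 is {S4,S6,S9}, of size 3.

3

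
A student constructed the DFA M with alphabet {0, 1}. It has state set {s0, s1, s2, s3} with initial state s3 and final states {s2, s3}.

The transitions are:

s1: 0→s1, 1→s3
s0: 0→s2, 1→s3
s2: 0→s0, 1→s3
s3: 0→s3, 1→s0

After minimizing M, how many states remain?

First remove the unreachable states {s1}; 3 states remain.
Initial partition by acceptance: {s2,s3} | {s0}.
Split {s2,s3} by δ(·,0) → {s2} and {s3}.
The partition is now stable with 3 blocks: {s2} | {s0} | {s3}.

3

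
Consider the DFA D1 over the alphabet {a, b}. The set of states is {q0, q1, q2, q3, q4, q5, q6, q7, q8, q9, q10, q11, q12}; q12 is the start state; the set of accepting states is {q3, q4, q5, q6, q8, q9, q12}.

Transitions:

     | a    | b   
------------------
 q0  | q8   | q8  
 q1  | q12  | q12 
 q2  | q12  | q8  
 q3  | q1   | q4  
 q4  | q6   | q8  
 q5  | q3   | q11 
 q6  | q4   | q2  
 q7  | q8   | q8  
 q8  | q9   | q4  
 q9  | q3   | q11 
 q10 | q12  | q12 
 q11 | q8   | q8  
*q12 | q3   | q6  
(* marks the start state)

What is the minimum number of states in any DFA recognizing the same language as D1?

Reachable states from the start: {q1,q2,q3,q4,q6,q8,q9,q11,q12}. Unreachable: {q0,q5,q7,q10} — drop them.
Start with accepting vs non-accepting: {q3,q4,q6,q8,q9,q12} | {q1,q2,q11}.
On input a, block {q3,q4,q6,q8,q9,q12} splits into {q4,q6,q8,q9,q12} and {q3}.
Refine {q4,q6,q8,q9,q12} on symbol a: members go to different blocks, giving {q4,q6,q8} and {q9,q12}.
On input a, block {q4,q6,q8} splits into {q4,q6} and {q8}.
On input b, block {q4,q6} splits into {q4} and {q6}.
On input a, block {q1,q2,q11} splits into {q1,q2} and {q11}.
Refine {q1,q2} on symbol b: members go to different blocks, giving {q1} and {q2}.
Split {q9,q12} by δ(·,b) → {q9} and {q12}.
No further refinement is possible. Final partition (9 blocks): {q4} | {q1} | {q3} | {q9} | {q8} | {q6} | {q11} | {q2} | {q12}.

9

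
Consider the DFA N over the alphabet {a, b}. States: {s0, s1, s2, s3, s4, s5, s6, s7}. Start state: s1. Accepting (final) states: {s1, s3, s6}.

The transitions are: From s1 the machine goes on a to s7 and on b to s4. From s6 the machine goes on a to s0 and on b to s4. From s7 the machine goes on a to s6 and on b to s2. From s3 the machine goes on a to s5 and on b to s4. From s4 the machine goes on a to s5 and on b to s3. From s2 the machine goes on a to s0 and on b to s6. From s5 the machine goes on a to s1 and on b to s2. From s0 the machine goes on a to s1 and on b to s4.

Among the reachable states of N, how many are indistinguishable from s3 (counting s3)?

All states are reachable from the start state.
P0 = {s1,s3,s6} | {s0,s2,s4,s5,s7}.
On input a, block {s0,s2,s4,s5,s7} splits into {s0,s5,s7} and {s2,s4}.
No further refinement is possible. Final partition (3 blocks): {s1,s3,s6} | {s0,s5,s7} | {s2,s4}.
State s3 belongs to the block {s1,s3,s6}, which has 3 states.

3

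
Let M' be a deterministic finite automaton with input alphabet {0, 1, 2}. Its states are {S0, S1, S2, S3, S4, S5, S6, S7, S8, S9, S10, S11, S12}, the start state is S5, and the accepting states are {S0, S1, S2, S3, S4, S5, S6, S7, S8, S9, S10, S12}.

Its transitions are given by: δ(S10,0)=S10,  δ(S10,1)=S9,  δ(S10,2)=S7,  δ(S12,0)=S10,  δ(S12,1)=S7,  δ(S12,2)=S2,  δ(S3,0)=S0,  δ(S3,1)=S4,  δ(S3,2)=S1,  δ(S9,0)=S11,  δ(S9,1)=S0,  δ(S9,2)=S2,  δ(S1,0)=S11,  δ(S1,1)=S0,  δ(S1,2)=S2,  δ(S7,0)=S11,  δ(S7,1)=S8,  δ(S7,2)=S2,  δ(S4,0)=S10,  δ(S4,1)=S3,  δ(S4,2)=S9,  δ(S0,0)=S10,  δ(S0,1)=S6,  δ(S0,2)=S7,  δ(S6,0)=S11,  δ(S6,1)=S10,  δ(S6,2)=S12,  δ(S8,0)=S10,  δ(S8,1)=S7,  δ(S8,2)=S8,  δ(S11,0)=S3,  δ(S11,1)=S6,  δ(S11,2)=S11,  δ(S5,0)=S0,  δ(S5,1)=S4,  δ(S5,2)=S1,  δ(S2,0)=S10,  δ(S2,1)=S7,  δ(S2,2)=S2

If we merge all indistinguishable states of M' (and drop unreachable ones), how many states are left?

6

All states are reachable from the start state.
Start with accepting vs non-accepting: {S0,S1,S2,S3,S4,S5,S6,S7,S8,S9,S10,S12} | {S11}.
Split {S0,S1,S2,S3,S4,S5,S6,S7,S8,S9,S10,S12} by δ(·,0) → {S0,S2,S3,S4,S5,S8,S10,S12} and {S1,S6,S7,S9}.
Refine {S0,S2,S3,S4,S5,S8,S10,S12} on symbol 1: members go to different blocks, giving {S0,S2,S8,S10,S12} and {S3,S4,S5}.
Split {S0,S2,S8,S10,S12} by δ(·,2) → {S2,S8,S12} and {S0,S10}.
Refine {S1,S6,S7,S9} on symbol 1: members go to different blocks, giving {S1,S6,S9} and {S7}.
The partition is now stable with 6 blocks: {S2,S8,S12} | {S11} | {S1,S6,S9} | {S3,S4,S5} | {S0,S10} | {S7}.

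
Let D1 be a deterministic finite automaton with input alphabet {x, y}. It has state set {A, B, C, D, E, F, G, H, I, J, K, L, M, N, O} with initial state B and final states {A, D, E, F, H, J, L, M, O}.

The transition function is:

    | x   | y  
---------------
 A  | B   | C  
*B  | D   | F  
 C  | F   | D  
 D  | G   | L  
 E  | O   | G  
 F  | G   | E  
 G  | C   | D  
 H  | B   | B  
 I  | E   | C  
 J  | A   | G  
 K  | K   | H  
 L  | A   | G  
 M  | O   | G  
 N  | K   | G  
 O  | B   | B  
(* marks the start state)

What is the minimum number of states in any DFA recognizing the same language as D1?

First remove the unreachable states {H,I,J,K,M,N}; 9 states remain.
Start with accepting vs non-accepting: {A,D,E,F,L,O} | {B,C,G}.
Refine {A,D,E,F,L,O} on symbol x: members go to different blocks, giving {A,D,F,O} and {E,L}.
Refine {A,D,F,O} on symbol y: members go to different blocks, giving {A,O} and {D,F}.
Refine {B,C,G} on symbol x: members go to different blocks, giving {B,C} and {G}.
The partition is now stable with 5 blocks: {A,O} | {B,C} | {E,L} | {D,F} | {G}.

5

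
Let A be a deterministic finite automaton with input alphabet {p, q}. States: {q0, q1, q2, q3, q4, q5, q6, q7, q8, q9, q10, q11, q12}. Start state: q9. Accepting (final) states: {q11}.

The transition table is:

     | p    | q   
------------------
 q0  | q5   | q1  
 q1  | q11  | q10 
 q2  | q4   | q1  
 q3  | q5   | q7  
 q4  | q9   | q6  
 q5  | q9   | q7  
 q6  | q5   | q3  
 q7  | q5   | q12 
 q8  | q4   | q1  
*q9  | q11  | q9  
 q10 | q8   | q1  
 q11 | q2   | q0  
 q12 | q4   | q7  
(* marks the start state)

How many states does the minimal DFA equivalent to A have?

Initial partition by acceptance: {q11} | {q0,q1,q2,q3,q4,q5,q6,q7,q8,q9,q10,q12}.
Split {q0,q1,q2,q3,q4,q5,q6,q7,q8,q9,q10,q12} by δ(·,p) → {q0,q2,q3,q4,q5,q6,q7,q8,q10,q12} and {q1,q9}.
Split {q0,q2,q3,q4,q5,q6,q7,q8,q10,q12} by δ(·,p) → {q0,q2,q3,q6,q7,q8,q10,q12} and {q4,q5}.
Refine {q0,q2,q3,q6,q7,q8,q10,q12} on symbol p: members go to different blocks, giving {q0,q2,q3,q6,q7,q8,q12} and {q10}.
On input q, block {q0,q2,q3,q6,q7,q8,q12} splits into {q3,q6,q7,q12} and {q0,q2,q8}.
Refine {q1,q9} on symbol q: members go to different blocks, giving {q1} and {q9}.
The partition is now stable with 7 blocks: {q11} | {q3,q6,q7,q12} | {q1} | {q4,q5} | {q10} | {q0,q2,q8} | {q9}.

7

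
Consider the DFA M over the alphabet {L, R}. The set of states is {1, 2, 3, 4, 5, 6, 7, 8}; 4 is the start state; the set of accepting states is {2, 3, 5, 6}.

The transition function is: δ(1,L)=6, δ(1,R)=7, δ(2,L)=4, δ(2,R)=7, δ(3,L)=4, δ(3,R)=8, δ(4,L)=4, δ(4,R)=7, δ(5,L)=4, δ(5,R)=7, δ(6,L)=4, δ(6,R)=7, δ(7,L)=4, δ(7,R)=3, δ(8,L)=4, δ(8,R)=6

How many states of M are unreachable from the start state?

No path from 4 leads to 1, 2, 5; the other 5 states are all reachable.

3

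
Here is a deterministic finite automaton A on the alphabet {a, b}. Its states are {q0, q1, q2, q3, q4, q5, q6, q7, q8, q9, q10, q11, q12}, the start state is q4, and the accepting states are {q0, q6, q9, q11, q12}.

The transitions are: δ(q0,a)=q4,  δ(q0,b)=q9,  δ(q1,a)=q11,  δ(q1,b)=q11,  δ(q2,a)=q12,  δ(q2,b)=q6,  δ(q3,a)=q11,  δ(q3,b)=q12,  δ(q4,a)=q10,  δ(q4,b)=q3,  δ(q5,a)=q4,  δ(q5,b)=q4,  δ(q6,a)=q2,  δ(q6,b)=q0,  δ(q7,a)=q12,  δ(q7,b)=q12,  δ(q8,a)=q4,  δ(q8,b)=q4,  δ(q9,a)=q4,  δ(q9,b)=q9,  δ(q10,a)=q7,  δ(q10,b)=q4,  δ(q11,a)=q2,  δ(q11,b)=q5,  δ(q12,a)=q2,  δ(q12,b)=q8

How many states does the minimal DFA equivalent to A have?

8

States {q1} cannot be reached from the start state, so discard them.
P0 = {q0,q6,q9,q11,q12} | {q2,q3,q4,q5,q7,q8,q10}.
On input b, block {q0,q6,q9,q11,q12} splits into {q0,q6,q9} and {q11,q12}.
Refine {q2,q3,q4,q5,q7,q8,q10} on symbol a: members go to different blocks, giving {q4,q5,q8,q10} and {q2,q3,q7}.
Split {q0,q6,q9} by δ(·,a) → {q0,q9} and {q6}.
Refine {q4,q5,q8,q10} on symbol a: members go to different blocks, giving {q4,q5,q8} and {q10}.
Refine {q4,q5,q8} on symbol a: members go to different blocks, giving {q5,q8} and {q4}.
On input b, block {q2,q3,q7} splits into {q3,q7} and {q2}.
Stable partition: {q0,q9} | {q5,q8} | {q11,q12} | {q3,q7} | {q6} | {q10} | {q4} | {q2} — 8 equivalence classes.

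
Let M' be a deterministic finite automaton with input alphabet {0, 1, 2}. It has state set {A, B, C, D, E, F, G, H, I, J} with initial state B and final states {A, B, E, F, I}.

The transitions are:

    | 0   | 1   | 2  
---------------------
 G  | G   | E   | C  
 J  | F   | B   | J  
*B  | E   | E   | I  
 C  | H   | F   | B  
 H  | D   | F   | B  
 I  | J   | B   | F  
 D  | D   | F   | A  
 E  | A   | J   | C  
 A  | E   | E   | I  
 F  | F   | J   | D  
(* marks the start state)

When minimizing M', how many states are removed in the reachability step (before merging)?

1

Starting at B and following transitions, the reachable set is {A, B, C, D, E, F, H, I, J}. That leaves G unreachable — 1 in total.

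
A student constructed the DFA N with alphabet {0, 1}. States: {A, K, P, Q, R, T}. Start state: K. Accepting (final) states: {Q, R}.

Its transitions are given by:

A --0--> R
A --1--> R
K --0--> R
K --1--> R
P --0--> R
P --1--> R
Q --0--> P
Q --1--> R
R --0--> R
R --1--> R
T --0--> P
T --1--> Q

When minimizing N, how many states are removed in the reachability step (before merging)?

BFS from K reaches {K, R}; the 4 state(s) A, P, Q, T are never visited.

4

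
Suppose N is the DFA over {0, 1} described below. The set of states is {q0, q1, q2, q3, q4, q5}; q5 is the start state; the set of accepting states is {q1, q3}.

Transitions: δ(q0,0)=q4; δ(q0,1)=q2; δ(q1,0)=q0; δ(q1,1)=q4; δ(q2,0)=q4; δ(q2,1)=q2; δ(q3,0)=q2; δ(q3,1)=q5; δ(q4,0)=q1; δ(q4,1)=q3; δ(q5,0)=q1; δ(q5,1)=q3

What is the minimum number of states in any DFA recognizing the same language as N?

3

Every state is reachable, so we keep all 6.
P0 = {q1,q3} | {q0,q2,q4,q5}.
On input 0, block {q0,q2,q4,q5} splits into {q0,q2} and {q4,q5}.
No further refinement is possible. Final partition (3 blocks): {q1,q3} | {q0,q2} | {q4,q5}.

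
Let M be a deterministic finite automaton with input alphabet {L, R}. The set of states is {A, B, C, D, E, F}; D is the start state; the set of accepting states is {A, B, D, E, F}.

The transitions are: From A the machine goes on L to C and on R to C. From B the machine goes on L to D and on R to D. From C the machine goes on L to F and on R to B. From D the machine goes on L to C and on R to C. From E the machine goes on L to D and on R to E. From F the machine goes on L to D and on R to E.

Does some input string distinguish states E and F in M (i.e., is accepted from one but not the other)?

First remove the unreachable states {A}; 5 states remain.
P0 = {B,D,E,F} | {C}.
On input L, block {B,D,E,F} splits into {B,E,F} and {D}.
Split {B,E,F} by δ(·,R) → {E,F} and {B}.
Stable partition: {E,F} | {C} | {D} | {B} — 4 equivalence classes.
E and F lie in the same block of the stable partition, so they are equivalent — no string distinguishes them.

No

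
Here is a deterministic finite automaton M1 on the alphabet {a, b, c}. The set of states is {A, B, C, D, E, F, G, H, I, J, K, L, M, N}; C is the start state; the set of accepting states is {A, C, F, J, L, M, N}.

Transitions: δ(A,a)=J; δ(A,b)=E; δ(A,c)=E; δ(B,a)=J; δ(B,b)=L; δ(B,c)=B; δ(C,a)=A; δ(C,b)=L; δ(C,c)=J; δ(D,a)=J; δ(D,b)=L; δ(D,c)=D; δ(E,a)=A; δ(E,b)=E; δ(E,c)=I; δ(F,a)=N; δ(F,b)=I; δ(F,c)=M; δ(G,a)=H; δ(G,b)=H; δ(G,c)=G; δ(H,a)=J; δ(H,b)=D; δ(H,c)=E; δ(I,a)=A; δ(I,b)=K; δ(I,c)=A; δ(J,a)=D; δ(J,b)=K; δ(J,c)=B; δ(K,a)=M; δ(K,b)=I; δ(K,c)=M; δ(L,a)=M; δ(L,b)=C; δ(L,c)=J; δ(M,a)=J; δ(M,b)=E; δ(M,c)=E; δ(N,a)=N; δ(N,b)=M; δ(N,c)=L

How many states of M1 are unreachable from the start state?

BFS from C reaches {A, B, C, D, E, I, J, K, L, M}; the 4 state(s) F, G, H, N are never visited.

4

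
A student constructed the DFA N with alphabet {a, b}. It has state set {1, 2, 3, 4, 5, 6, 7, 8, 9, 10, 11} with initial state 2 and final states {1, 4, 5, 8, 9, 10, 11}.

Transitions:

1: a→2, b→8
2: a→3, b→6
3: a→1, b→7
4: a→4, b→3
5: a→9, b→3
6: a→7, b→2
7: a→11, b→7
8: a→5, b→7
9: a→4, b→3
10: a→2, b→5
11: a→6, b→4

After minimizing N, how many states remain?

First remove the unreachable states {10}; 10 states remain.
P0 = {1,4,5,8,9,11} | {2,3,6,7}.
On input a, block {1,4,5,8,9,11} splits into {4,5,8,9} and {1,11}.
Split {2,3,6,7} by δ(·,a) → {2,6} and {3,7}.
No further refinement is possible. Final partition (4 blocks): {4,5,8,9} | {2,6} | {1,11} | {3,7}.

4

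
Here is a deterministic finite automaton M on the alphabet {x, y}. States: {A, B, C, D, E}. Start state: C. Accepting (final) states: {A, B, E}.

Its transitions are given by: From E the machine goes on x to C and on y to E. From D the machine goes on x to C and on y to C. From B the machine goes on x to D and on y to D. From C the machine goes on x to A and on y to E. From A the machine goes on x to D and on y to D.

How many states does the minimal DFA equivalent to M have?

States {B} cannot be reached from the start state, so discard them.
Initial partition by acceptance: {A,E} | {C,D}.
On input y, block {A,E} splits into {A} and {E}.
Split {C,D} by δ(·,x) → {C} and {D}.
No further refinement is possible. Final partition (4 blocks): {A} | {C} | {E} | {D}.

4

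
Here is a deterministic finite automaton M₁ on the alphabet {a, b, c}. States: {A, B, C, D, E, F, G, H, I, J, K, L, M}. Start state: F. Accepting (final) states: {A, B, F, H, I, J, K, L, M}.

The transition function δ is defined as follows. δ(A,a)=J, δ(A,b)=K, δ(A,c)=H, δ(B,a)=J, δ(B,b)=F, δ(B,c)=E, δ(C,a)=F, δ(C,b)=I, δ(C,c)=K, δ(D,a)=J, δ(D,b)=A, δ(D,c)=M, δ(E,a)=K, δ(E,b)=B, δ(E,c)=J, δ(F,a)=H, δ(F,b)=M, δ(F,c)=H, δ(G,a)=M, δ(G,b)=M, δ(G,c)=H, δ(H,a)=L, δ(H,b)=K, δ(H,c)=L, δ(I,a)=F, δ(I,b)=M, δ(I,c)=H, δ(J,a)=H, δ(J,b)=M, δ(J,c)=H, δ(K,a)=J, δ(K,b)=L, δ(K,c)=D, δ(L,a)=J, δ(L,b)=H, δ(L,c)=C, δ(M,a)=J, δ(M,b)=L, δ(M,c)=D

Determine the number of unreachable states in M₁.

3

BFS from F reaches {A, C, D, F, H, I, J, K, L, M}; the 3 state(s) B, E, G are never visited.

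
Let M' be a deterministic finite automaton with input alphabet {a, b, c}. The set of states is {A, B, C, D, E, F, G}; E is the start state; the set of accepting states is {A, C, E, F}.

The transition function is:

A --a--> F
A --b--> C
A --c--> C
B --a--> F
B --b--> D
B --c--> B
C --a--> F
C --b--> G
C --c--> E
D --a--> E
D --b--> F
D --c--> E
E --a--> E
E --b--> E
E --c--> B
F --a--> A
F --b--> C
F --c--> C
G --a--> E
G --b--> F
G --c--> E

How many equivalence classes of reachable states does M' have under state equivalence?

5

P0 = {A,C,E,F} | {B,D,G}.
Split {A,C,E,F} by δ(·,b) → {A,E,F} and {C}.
On input b, block {A,E,F} splits into {A,F} and {E}.
Split {B,D,G} by δ(·,a) → {D,G} and {B}.
The partition is now stable with 5 blocks: {A,F} | {D,G} | {C} | {E} | {B}.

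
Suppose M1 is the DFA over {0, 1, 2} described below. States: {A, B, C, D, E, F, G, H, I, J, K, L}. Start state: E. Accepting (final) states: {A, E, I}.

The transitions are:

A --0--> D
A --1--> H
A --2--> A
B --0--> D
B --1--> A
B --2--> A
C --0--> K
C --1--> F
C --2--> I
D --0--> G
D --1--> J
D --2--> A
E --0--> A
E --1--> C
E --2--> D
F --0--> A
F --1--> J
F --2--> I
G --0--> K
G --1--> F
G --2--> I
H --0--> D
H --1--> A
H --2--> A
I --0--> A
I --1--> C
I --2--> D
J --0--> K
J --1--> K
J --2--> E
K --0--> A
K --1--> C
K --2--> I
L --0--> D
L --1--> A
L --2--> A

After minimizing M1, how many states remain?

Reachable states from the start: {A,C,D,E,F,G,H,I,J,K}. Unreachable: {B,L} — drop them.
Start with accepting vs non-accepting: {A,E,I} | {C,D,F,G,H,J,K}.
On input 0, block {A,E,I} splits into {E,I} and {A}.
Split {C,D,F,G,H,J,K} by δ(·,0) → {C,D,G,H,J} and {F,K}.
Split {C,D,G,H,J} by δ(·,0) → {C,G,J} and {D,H}.
On input 0, block {D,H} splits into {D} and {H}.
The partition is now stable with 6 blocks: {E,I} | {C,G,J} | {A} | {F,K} | {D} | {H}.

6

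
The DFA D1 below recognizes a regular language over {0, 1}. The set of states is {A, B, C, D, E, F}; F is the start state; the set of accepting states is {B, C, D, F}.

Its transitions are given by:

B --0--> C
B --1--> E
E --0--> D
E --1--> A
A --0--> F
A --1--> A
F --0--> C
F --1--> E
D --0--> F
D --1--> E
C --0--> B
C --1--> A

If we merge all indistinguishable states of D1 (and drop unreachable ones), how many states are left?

2

P0 = {B,C,D,F} | {A,E}.
Stable partition: {B,C,D,F} | {A,E} — 2 equivalence classes.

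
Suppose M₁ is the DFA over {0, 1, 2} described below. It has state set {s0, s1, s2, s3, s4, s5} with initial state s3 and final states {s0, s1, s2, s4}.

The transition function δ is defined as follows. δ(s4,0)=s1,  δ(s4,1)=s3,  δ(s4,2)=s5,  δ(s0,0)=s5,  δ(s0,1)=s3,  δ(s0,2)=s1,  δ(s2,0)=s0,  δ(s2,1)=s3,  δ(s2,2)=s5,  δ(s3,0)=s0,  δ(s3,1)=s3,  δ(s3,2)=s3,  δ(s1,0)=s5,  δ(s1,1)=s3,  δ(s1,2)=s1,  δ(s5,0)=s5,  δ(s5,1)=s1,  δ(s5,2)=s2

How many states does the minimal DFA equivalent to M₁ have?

4

States {s4} cannot be reached from the start state, so discard them.
P0 = {s0,s1,s2} | {s3,s5}.
Split {s0,s1,s2} by δ(·,0) → {s0,s1} and {s2}.
On input 0, block {s3,s5} splits into {s3} and {s5}.
The partition is now stable with 4 blocks: {s0,s1} | {s3} | {s2} | {s5}.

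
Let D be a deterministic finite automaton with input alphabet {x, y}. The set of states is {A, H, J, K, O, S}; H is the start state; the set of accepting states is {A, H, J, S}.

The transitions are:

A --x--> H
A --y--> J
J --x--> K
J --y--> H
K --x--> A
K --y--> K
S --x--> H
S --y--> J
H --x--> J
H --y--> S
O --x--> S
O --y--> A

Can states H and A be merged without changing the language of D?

Reachable states from the start: {A,H,J,K,S}. Unreachable: {O} — drop them.
P0 = {A,H,J,S} | {K}.
Refine {A,H,J,S} on symbol x: members go to different blocks, giving {A,H,S} and {J}.
Refine {A,H,S} on symbol x: members go to different blocks, giving {A,S} and {H}.
The partition is now stable with 4 blocks: {A,S} | {K} | {J} | {H}.
H and A end up in different blocks, so they are distinguishable. For instance, the string 'xx' is accepted from only A.

No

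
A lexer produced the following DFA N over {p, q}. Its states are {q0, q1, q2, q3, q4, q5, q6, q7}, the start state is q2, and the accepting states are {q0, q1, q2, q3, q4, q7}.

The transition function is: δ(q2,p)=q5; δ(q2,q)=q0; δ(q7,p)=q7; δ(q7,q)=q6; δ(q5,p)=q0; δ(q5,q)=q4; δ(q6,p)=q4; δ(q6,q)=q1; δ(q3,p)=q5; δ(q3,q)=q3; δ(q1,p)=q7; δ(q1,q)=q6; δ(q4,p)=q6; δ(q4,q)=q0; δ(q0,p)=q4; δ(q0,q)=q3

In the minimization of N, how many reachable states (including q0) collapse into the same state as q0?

Every state is reachable, so we keep all 8.
Initial partition by acceptance: {q0,q1,q2,q3,q4,q7} | {q5,q6}.
Split {q0,q1,q2,q3,q4,q7} by δ(·,p) → {q0,q1,q7} and {q2,q3,q4}.
Refine {q0,q1,q7} on symbol p: members go to different blocks, giving {q1,q7} and {q0}.
On input p, block {q5,q6} splits into {q5} and {q6}.
Split {q2,q3,q4} by δ(·,p) → {q2,q3} and {q4}.
On input q, block {q2,q3} splits into {q2} and {q3}.
Stable partition: {q1,q7} | {q5} | {q2} | {q0} | {q6} | {q4} | {q3} — 7 equivalence classes.
State q0 belongs to the block {q0}, which has 1 states.

1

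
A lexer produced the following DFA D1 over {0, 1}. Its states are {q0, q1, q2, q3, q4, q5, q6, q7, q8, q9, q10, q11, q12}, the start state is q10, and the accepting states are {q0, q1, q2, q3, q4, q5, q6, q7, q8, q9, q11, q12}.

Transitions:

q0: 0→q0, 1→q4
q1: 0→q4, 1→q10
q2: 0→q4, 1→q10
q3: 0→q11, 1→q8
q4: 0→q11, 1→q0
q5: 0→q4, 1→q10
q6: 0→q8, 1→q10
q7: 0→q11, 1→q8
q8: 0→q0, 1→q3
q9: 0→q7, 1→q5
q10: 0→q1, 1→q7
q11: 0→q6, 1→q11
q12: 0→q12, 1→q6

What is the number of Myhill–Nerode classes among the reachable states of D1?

States {q2,q5,q9,q12} cannot be reached from the start state, so discard them.
Start with accepting vs non-accepting: {q0,q1,q3,q4,q6,q7,q8,q11} | {q10}.
Split {q0,q1,q3,q4,q6,q7,q8,q11} by δ(·,1) → {q0,q3,q4,q7,q8,q11} and {q1,q6}.
On input 0, block {q0,q3,q4,q7,q8,q11} splits into {q0,q3,q4,q7,q8} and {q11}.
Split {q0,q3,q4,q7,q8} by δ(·,0) → {q3,q4,q7} and {q0,q8}.
Refine {q1,q6} on symbol 0: members go to different blocks, giving {q1} and {q6}.
No further refinement is possible. Final partition (6 blocks): {q3,q4,q7} | {q10} | {q1} | {q11} | {q0,q8} | {q6}.

6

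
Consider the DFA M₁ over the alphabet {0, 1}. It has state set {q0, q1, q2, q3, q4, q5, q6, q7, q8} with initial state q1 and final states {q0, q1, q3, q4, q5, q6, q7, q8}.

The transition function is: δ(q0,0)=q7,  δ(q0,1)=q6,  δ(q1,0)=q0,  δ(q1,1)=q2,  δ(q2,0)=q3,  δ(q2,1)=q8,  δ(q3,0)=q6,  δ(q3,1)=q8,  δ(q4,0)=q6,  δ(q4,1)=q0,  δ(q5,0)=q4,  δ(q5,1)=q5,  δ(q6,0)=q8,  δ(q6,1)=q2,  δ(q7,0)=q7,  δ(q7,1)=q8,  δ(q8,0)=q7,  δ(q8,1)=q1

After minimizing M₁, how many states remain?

First remove the unreachable states {q4,q5}; 7 states remain.
Start with accepting vs non-accepting: {q0,q1,q3,q6,q7,q8} | {q2}.
On input 1, block {q0,q1,q3,q6,q7,q8} splits into {q0,q3,q7,q8} and {q1,q6}.
On input 0, block {q0,q3,q7,q8} splits into {q0,q7,q8} and {q3}.
On input 1, block {q0,q7,q8} splits into {q0,q8} and {q7}.
Stable partition: {q0,q8} | {q2} | {q1,q6} | {q3} | {q7} — 5 equivalence classes.

5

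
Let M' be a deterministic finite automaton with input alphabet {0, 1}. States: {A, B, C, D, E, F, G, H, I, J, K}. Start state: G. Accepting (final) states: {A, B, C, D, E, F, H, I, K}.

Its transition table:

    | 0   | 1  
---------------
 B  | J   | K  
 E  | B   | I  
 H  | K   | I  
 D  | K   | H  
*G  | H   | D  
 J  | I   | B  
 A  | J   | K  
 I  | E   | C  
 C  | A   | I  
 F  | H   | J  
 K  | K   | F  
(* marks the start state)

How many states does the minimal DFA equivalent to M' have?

9

Every state is reachable, so we keep all 11.
Start with accepting vs non-accepting: {A,B,C,D,E,F,H,I,K} | {G,J}.
On input 0, block {A,B,C,D,E,F,H,I,K} splits into {C,D,E,F,H,I,K} and {A,B}.
Split {C,D,E,F,H,I,K} by δ(·,0) → {D,F,H,I,K} and {C,E}.
Refine {D,F,H,I,K} on symbol 0: members go to different blocks, giving {D,F,H,K} and {I}.
Split {D,F,H,K} by δ(·,1) → {D,K} and {F} and {H}.
On input 1, block {D,K} splits into {D} and {K}.
Split {G,J} by δ(·,0) → {G} and {J}.
No further refinement is possible. Final partition (9 blocks): {D} | {G} | {A,B} | {C,E} | {I} | {F} | {H} | {K} | {J}.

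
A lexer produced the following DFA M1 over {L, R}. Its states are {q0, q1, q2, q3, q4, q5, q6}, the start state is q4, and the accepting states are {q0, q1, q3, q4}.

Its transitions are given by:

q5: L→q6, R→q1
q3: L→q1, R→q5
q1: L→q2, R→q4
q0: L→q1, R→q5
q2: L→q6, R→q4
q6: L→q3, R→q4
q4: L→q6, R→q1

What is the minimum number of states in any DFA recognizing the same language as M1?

6

Reachable states from the start: {q1,q2,q3,q4,q5,q6}. Unreachable: {q0} — drop them.
Start with accepting vs non-accepting: {q1,q3,q4} | {q2,q5,q6}.
Refine {q1,q3,q4} on symbol L: members go to different blocks, giving {q1,q4} and {q3}.
Split {q2,q5,q6} by δ(·,L) → {q2,q5} and {q6}.
Refine {q1,q4} on symbol L: members go to different blocks, giving {q1} and {q4}.
On input R, block {q2,q5} splits into {q2} and {q5}.
The partition is now stable with 6 blocks: {q1} | {q2} | {q3} | {q6} | {q4} | {q5}.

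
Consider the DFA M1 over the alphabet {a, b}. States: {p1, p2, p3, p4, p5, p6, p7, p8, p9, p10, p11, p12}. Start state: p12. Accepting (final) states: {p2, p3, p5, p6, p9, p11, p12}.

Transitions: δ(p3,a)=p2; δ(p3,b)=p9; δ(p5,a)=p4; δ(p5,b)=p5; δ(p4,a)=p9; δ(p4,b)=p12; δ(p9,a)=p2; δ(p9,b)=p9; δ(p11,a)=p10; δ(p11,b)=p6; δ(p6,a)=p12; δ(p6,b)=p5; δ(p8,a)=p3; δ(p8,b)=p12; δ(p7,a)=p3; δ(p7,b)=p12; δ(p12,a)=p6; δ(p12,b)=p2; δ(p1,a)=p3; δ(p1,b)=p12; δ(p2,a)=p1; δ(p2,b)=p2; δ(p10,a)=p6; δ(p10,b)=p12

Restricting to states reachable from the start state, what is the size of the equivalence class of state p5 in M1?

2

First remove the unreachable states {p7,p8,p10,p11}; 8 states remain.
Start with accepting vs non-accepting: {p2,p3,p5,p6,p9,p12} | {p1,p4}.
On input a, block {p2,p3,p5,p6,p9,p12} splits into {p3,p6,p9,p12} and {p2,p5}.
On input a, block {p3,p6,p9,p12} splits into {p3,p9} and {p6,p12}.
Stable partition: {p3,p9} | {p1,p4} | {p2,p5} | {p6,p12} — 4 equivalence classes.
State p5 belongs to the block {p2,p5}, which has 2 states.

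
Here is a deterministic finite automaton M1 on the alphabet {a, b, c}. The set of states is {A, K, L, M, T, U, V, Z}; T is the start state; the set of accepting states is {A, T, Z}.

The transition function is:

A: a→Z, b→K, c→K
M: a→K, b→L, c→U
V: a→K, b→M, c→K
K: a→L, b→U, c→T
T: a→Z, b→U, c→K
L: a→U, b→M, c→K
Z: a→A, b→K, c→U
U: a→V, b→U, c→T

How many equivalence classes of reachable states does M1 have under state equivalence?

Every state is reachable, so we keep all 8.
Initial partition by acceptance: {A,T,Z} | {K,L,M,U,V}.
Refine {K,L,M,U,V} on symbol c: members go to different blocks, giving {L,M,V} and {K,U}.
The partition is now stable with 3 blocks: {A,T,Z} | {L,M,V} | {K,U}.

3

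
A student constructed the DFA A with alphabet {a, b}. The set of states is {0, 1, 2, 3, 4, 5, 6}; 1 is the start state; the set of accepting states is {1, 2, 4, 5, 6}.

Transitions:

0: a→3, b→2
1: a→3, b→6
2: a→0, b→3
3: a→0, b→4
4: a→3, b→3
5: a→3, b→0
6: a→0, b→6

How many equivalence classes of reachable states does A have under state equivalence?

Reachable states from the start: {0,1,2,3,4,6}. Unreachable: {5} — drop them.
Start with accepting vs non-accepting: {1,2,4,6} | {0,3}.
Refine {1,2,4,6} on symbol b: members go to different blocks, giving {1,6} and {2,4}.
No further refinement is possible. Final partition (3 blocks): {1,6} | {0,3} | {2,4}.

3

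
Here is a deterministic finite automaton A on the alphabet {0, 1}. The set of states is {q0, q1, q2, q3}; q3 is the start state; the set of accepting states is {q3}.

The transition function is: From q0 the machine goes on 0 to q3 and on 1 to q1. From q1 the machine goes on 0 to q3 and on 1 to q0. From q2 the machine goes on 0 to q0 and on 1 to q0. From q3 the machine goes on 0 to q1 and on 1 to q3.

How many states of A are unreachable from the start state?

1

Starting at q3 and following transitions, the reachable set is {q0, q1, q3}. That leaves q2 unreachable — 1 in total.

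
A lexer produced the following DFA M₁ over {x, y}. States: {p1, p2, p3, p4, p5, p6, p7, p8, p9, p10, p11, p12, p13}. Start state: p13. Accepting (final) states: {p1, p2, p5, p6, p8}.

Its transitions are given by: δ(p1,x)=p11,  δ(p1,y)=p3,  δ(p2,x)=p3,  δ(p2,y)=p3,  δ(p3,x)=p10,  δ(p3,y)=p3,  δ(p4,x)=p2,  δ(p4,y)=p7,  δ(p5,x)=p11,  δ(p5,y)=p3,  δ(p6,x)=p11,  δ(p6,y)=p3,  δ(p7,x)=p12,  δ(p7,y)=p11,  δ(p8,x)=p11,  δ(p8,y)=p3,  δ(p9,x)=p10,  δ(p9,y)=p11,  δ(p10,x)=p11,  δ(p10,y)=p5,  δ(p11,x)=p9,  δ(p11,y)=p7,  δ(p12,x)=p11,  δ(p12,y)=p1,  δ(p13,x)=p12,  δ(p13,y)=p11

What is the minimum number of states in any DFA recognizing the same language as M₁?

5

First remove the unreachable states {p2,p4,p6,p8}; 9 states remain.
Initial partition by acceptance: {p1,p5} | {p3,p7,p9,p10,p11,p12,p13}.
On input y, block {p3,p7,p9,p10,p11,p12,p13} splits into {p3,p7,p9,p11,p13} and {p10,p12}.
Split {p3,p7,p9,p11,p13} by δ(·,x) → {p3,p7,p9,p13} and {p11}.
On input y, block {p3,p7,p9,p13} splits into {p7,p9,p13} and {p3}.
Stable partition: {p1,p5} | {p7,p9,p13} | {p10,p12} | {p11} | {p3} — 5 equivalence classes.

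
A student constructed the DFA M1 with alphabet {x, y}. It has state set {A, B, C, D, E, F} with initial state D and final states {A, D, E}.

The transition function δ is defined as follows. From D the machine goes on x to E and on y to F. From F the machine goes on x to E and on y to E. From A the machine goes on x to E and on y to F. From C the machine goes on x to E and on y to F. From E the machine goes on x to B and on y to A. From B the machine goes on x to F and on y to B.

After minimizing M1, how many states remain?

First remove the unreachable states {C}; 5 states remain.
Initial partition by acceptance: {A,D,E} | {B,F}.
On input x, block {A,D,E} splits into {A,D} and {E}.
Split {B,F} by δ(·,x) → {B} and {F}.
No further refinement is possible. Final partition (4 blocks): {A,D} | {B} | {E} | {F}.

4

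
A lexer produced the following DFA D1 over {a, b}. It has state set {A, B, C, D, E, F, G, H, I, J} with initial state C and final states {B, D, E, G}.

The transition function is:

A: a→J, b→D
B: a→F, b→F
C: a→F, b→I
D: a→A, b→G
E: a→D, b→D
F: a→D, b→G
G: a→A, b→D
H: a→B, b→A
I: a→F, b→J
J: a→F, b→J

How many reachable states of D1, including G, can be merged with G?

2

States {B,E,H} cannot be reached from the start state, so discard them.
Start with accepting vs non-accepting: {D,G} | {A,C,F,I,J}.
On input a, block {A,C,F,I,J} splits into {A,C,I,J} and {F}.
Refine {A,C,I,J} on symbol a: members go to different blocks, giving {C,I,J} and {A}.
The partition is now stable with 4 blocks: {D,G} | {C,I,J} | {F} | {A}.
State G belongs to the block {D,G}, which has 2 states.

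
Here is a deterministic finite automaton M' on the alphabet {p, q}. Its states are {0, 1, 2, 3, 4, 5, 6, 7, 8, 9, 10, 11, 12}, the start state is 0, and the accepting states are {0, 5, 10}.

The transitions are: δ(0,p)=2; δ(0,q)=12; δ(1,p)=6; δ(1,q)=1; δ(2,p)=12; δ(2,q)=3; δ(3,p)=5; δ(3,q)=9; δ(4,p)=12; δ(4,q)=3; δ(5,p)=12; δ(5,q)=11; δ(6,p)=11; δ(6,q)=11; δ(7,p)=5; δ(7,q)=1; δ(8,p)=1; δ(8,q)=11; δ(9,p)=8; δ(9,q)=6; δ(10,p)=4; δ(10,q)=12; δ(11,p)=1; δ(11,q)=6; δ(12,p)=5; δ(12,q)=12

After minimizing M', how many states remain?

6

First remove the unreachable states {4,7,10}; 10 states remain.
P0 = {0,5} | {1,2,3,6,8,9,11,12}.
Split {1,2,3,6,8,9,11,12} by δ(·,p) → {1,2,6,8,9,11} and {3,12}.
Refine {0,5} on symbol p: members go to different blocks, giving {0} and {5}.
Refine {1,2,6,8,9,11} on symbol p: members go to different blocks, giving {1,6,8,9,11} and {2}.
Refine {3,12} on symbol q: members go to different blocks, giving {3} and {12}.
The partition is now stable with 6 blocks: {0} | {1,6,8,9,11} | {3} | {5} | {2} | {12}.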